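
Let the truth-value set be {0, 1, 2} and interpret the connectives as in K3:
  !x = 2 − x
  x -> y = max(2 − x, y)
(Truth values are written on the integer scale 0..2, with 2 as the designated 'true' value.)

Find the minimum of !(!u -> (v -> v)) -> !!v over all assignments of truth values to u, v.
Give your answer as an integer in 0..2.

1

Take u = 0, v = 1:
!u = !0 = 2
v -> v = 1 -> 1 = 1
!u -> (v -> v) = 2 -> 1 = 1
!(!u -> (v -> v)) = !1 = 1
!v = !1 = 1
!!v = !1 = 1
!(!u -> (v -> v)) -> !!v = 1 -> 1 = 1
No assignment yields a value below 1, so this is the minimum.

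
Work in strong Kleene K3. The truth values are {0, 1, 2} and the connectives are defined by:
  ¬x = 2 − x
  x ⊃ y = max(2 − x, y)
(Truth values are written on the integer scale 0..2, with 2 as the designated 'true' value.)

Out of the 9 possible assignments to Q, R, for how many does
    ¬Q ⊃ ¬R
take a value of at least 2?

Q = 0, R = 0 ↦ 2  ≥
Q = 0, R = 1 ↦ 1  <
Q = 0, R = 2 ↦ 0  <
Q = 1, R = 0 ↦ 2  ≥
Q = 1, R = 1 ↦ 1  <
Q = 1, R = 2 ↦ 1  <
Q = 2, R = 0 ↦ 2  ≥
Q = 2, R = 1 ↦ 2  ≥
Q = 2, R = 2 ↦ 2  ≥
So 5 of the 9 assignments meet the threshold.

5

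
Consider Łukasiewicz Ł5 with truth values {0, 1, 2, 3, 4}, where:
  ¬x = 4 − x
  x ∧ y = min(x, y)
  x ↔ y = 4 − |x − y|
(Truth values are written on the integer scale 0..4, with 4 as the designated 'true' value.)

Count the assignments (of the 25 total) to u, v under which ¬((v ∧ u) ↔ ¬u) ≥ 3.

8

value 4: 6 assignments (counts)
value 3: 2 assignments (counts)
value 2: 8 assignments
value 1: 4 assignments
value 0: 5 assignments
So 8 of the 25 assignments meet the threshold.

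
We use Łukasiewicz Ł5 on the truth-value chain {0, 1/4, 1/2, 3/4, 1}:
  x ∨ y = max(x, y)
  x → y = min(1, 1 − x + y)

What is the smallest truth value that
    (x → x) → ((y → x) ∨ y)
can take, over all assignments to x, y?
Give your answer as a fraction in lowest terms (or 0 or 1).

1/2

Take x = 0, y = 1/2:
x → x = 0 → 0 = 1
y → x = 1/2 → 0 = 1/2
(y → x) ∨ y = 1/2 ∨ 1/2 = 1/2
(x → x) → ((y → x) ∨ y) = 1 → 1/2 = 1/2
No assignment yields a value below 1/2, so this is the minimum.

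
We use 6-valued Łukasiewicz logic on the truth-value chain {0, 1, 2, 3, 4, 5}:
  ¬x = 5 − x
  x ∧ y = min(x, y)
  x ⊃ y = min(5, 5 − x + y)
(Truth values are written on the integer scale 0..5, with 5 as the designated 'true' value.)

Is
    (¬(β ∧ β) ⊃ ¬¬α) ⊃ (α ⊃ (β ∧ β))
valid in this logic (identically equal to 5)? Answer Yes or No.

Counterexample: take α = 3, β = 0.
β ∧ β = 0 ∧ 0 = 0
¬(β ∧ β) = ¬0 = 5
¬α = ¬3 = 2
¬¬α = ¬2 = 3
¬(β ∧ β) ⊃ ¬¬α = 5 ⊃ 3 = 3
β ∧ β = 0 ∧ 0 = 0
α ⊃ (β ∧ β) = 3 ⊃ 0 = 2
(¬(β ∧ β) ⊃ ¬¬α) ⊃ (α ⊃ (β ∧ β)) = 3 ⊃ 2 = 4
This gives 4 ≠ 5.

No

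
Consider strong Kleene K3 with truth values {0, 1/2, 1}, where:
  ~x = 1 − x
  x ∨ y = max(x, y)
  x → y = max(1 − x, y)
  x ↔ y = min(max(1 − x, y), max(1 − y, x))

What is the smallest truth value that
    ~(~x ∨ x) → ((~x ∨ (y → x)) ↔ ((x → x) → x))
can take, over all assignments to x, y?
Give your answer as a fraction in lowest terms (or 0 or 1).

1/2

Take x = 1/2, y = 0:
~x = ~1/2 = 1/2
~x ∨ x = 1/2 ∨ 1/2 = 1/2
~(~x ∨ x) = ~1/2 = 1/2
~x = ~1/2 = 1/2
y → x = 0 → 1/2 = 1
~x ∨ (y → x) = 1/2 ∨ 1 = 1
x → x = 1/2 → 1/2 = 1/2
(x → x) → x = 1/2 → 1/2 = 1/2
(~x ∨ (y → x)) ↔ ((x → x) → x) = 1 ↔ 1/2 = 1/2
~(~x ∨ x) → ((~x ∨ (y → x)) ↔ ((x → x) → x)) = 1/2 → 1/2 = 1/2
No assignment yields a value below 1/2, so this is the minimum.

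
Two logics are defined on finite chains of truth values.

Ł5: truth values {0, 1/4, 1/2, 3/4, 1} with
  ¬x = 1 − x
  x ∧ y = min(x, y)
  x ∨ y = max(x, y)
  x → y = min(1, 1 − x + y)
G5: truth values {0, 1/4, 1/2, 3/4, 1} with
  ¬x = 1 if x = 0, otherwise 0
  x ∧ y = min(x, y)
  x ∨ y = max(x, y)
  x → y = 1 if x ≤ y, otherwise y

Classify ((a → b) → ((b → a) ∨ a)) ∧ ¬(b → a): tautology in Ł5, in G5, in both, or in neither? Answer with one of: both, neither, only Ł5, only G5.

In Ł5: at a = 0, b = 0 the value is 0 — not a tautology.
In G5: at a = 0, b = 0 the value is 0 — not a tautology.

neither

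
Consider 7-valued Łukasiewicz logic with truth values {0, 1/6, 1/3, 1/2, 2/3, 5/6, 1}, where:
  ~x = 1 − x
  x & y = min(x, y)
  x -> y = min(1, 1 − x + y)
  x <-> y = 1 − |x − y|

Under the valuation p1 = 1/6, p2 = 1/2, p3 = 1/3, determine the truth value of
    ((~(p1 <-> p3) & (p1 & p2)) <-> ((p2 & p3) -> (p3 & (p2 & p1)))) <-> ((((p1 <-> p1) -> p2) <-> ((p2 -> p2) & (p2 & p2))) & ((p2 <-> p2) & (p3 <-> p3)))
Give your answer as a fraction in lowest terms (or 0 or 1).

p1 <-> p3 = 1/6 <-> 1/3 = 5/6
~(p1 <-> p3) = ~5/6 = 1/6
p1 & p2 = 1/6 & 1/2 = 1/6
~(p1 <-> p3) & (p1 & p2) = 1/6 & 1/6 = 1/6
p2 & p3 = 1/2 & 1/3 = 1/3
p2 & p1 = 1/2 & 1/6 = 1/6
p3 & (p2 & p1) = 1/3 & 1/6 = 1/6
(p2 & p3) -> (p3 & (p2 & p1)) = 1/3 -> 1/6 = 5/6
(~(p1 <-> p3) & (p1 & p2)) <-> ((p2 & p3) -> (p3 & (p2 & p1))) = 1/6 <-> 5/6 = 1/3
p1 <-> p1 = 1/6 <-> 1/6 = 1
(p1 <-> p1) -> p2 = 1 -> 1/2 = 1/2
p2 -> p2 = 1/2 -> 1/2 = 1
p2 & p2 = 1/2 & 1/2 = 1/2
(p2 -> p2) & (p2 & p2) = 1 & 1/2 = 1/2
((p1 <-> p1) -> p2) <-> ((p2 -> p2) & (p2 & p2)) = 1/2 <-> 1/2 = 1
p2 <-> p2 = 1/2 <-> 1/2 = 1
p3 <-> p3 = 1/3 <-> 1/3 = 1
(p2 <-> p2) & (p3 <-> p3) = 1 & 1 = 1
(((p1 <-> p1) -> p2) <-> ((p2 -> p2) & (p2 & p2))) & ((p2 <-> p2) & (p3 <-> p3)) = 1 & 1 = 1
((~(p1 <-> p3) & (p1 & p2)) <-> ((p2 & p3) -> (p3 & (p2 & p1)))) <-> ((((p1 <-> p1) -> p2) <-> ((p2 -> p2) & (p2 & p2))) & ((p2 <-> p2) & (p3 <-> p3))) = 1/3 <-> 1 = 1/3

1/3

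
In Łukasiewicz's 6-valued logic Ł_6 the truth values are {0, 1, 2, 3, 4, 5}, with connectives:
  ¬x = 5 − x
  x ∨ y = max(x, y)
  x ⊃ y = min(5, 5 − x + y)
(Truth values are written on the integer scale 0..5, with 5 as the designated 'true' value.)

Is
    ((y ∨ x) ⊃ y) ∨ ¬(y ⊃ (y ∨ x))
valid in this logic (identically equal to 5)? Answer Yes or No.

Counterexample: take x = 1, y = 0.
y ∨ x = 0 ∨ 1 = 1
(y ∨ x) ⊃ y = 1 ⊃ 0 = 4
y ⊃ (y ∨ x) = 0 ⊃ 1 = 5
¬(y ⊃ (y ∨ x)) = ¬5 = 0
((y ∨ x) ⊃ y) ∨ ¬(y ⊃ (y ∨ x)) = 4 ∨ 0 = 4
This gives 4 ≠ 5.

No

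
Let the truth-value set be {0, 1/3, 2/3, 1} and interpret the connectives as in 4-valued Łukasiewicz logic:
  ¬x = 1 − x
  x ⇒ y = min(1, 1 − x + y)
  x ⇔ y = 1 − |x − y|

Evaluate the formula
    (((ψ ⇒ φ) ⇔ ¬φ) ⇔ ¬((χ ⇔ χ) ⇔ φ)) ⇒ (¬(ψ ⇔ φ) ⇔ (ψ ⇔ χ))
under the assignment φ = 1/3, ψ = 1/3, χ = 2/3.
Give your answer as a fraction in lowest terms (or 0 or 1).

1/3

ψ ⇒ φ = 1/3 ⇒ 1/3 = 1
¬φ = ¬1/3 = 2/3
(ψ ⇒ φ) ⇔ ¬φ = 1 ⇔ 2/3 = 2/3
χ ⇔ χ = 2/3 ⇔ 2/3 = 1
(χ ⇔ χ) ⇔ φ = 1 ⇔ 1/3 = 1/3
¬((χ ⇔ χ) ⇔ φ) = ¬1/3 = 2/3
((ψ ⇒ φ) ⇔ ¬φ) ⇔ ¬((χ ⇔ χ) ⇔ φ) = 2/3 ⇔ 2/3 = 1
ψ ⇔ φ = 1/3 ⇔ 1/3 = 1
¬(ψ ⇔ φ) = ¬1 = 0
ψ ⇔ χ = 1/3 ⇔ 2/3 = 2/3
¬(ψ ⇔ φ) ⇔ (ψ ⇔ χ) = 0 ⇔ 2/3 = 1/3
(((ψ ⇒ φ) ⇔ ¬φ) ⇔ ¬((χ ⇔ χ) ⇔ φ)) ⇒ (¬(ψ ⇔ φ) ⇔ (ψ ⇔ χ)) = 1 ⇒ 1/3 = 1/3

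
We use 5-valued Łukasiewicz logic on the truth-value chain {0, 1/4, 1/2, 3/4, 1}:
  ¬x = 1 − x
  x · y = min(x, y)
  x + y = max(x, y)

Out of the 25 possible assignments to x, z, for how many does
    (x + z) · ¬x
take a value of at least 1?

value 1: 1 assignment (counts)
value 3/4: 3 assignments
value 1/2: 7 assignments
value 1/4: 8 assignments
value 0: 6 assignments
So 1 of the 25 assignments meets the threshold.

1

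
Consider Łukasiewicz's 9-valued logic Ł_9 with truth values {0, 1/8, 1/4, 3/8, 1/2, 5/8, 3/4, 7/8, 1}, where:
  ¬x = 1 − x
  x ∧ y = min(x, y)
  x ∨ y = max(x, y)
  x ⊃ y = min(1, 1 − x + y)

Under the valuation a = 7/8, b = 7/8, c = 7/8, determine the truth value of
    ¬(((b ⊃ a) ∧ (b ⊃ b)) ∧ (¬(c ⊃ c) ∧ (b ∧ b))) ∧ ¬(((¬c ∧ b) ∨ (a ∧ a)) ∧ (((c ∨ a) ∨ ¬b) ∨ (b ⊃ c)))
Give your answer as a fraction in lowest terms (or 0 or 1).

b ⊃ a = 7/8 ⊃ 7/8 = 1
b ⊃ b = 7/8 ⊃ 7/8 = 1
(b ⊃ a) ∧ (b ⊃ b) = 1 ∧ 1 = 1
c ⊃ c = 7/8 ⊃ 7/8 = 1
¬(c ⊃ c) = ¬1 = 0
b ∧ b = 7/8 ∧ 7/8 = 7/8
¬(c ⊃ c) ∧ (b ∧ b) = 0 ∧ 7/8 = 0
((b ⊃ a) ∧ (b ⊃ b)) ∧ (¬(c ⊃ c) ∧ (b ∧ b)) = 1 ∧ 0 = 0
¬(((b ⊃ a) ∧ (b ⊃ b)) ∧ (¬(c ⊃ c) ∧ (b ∧ b))) = ¬0 = 1
¬c = ¬7/8 = 1/8
¬c ∧ b = 1/8 ∧ 7/8 = 1/8
a ∧ a = 7/8 ∧ 7/8 = 7/8
(¬c ∧ b) ∨ (a ∧ a) = 1/8 ∨ 7/8 = 7/8
c ∨ a = 7/8 ∨ 7/8 = 7/8
¬b = ¬7/8 = 1/8
(c ∨ a) ∨ ¬b = 7/8 ∨ 1/8 = 7/8
b ⊃ c = 7/8 ⊃ 7/8 = 1
((c ∨ a) ∨ ¬b) ∨ (b ⊃ c) = 7/8 ∨ 1 = 1
((¬c ∧ b) ∨ (a ∧ a)) ∧ (((c ∨ a) ∨ ¬b) ∨ (b ⊃ c)) = 7/8 ∧ 1 = 7/8
¬(((¬c ∧ b) ∨ (a ∧ a)) ∧ (((c ∨ a) ∨ ¬b) ∨ (b ⊃ c))) = ¬7/8 = 1/8
¬(((b ⊃ a) ∧ (b ⊃ b)) ∧ (¬(c ⊃ c) ∧ (b ∧ b))) ∧ ¬(((¬c ∧ b) ∨ (a ∧ a)) ∧ (((c ∨ a) ∨ ¬b) ∨ (b ⊃ c))) = 1 ∧ 1/8 = 1/8

1/8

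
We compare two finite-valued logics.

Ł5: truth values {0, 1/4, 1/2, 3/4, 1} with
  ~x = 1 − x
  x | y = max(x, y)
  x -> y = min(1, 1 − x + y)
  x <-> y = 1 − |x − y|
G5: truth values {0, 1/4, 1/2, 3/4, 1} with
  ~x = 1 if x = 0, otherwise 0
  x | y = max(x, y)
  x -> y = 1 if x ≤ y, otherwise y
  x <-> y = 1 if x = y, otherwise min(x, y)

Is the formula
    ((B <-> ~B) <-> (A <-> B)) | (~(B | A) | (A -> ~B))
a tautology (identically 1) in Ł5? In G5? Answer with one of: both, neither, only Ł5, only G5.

neither

In Ł5: at A = 1/4, B = 1 the value is 3/4 — not a tautology.
In G5: at A = 1/4, B = 1/4 the value is 0 — not a tautology.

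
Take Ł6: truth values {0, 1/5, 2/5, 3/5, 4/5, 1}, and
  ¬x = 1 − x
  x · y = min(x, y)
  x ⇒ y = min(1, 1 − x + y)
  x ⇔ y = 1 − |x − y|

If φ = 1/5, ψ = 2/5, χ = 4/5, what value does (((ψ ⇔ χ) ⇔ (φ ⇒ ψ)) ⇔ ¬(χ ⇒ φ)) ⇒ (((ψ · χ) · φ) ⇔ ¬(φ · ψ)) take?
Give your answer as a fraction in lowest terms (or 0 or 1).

2/5

ψ ⇔ χ = 2/5 ⇔ 4/5 = 3/5
φ ⇒ ψ = 1/5 ⇒ 2/5 = 1
(ψ ⇔ χ) ⇔ (φ ⇒ ψ) = 3/5 ⇔ 1 = 3/5
χ ⇒ φ = 4/5 ⇒ 1/5 = 2/5
¬(χ ⇒ φ) = ¬2/5 = 3/5
((ψ ⇔ χ) ⇔ (φ ⇒ ψ)) ⇔ ¬(χ ⇒ φ) = 3/5 ⇔ 3/5 = 1
ψ · χ = 2/5 · 4/5 = 2/5
(ψ · χ) · φ = 2/5 · 1/5 = 1/5
φ · ψ = 1/5 · 2/5 = 1/5
¬(φ · ψ) = ¬1/5 = 4/5
((ψ · χ) · φ) ⇔ ¬(φ · ψ) = 1/5 ⇔ 4/5 = 2/5
(((ψ ⇔ χ) ⇔ (φ ⇒ ψ)) ⇔ ¬(χ ⇒ φ)) ⇒ (((ψ · χ) · φ) ⇔ ¬(φ · ψ)) = 1 ⇒ 2/5 = 2/5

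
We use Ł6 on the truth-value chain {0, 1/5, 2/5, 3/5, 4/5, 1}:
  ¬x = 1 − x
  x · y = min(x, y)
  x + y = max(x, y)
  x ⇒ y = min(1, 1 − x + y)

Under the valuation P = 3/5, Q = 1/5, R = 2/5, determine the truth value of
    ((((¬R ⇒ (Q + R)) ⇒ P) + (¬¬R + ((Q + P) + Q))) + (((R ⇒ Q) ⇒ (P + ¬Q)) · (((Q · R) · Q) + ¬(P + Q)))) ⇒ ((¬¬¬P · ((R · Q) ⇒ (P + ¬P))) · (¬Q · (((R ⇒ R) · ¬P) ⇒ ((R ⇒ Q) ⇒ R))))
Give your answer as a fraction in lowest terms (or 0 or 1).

3/5

¬R = ¬2/5 = 3/5
Q + R = 1/5 + 2/5 = 2/5
¬R ⇒ (Q + R) = 3/5 ⇒ 2/5 = 4/5
(¬R ⇒ (Q + R)) ⇒ P = 4/5 ⇒ 3/5 = 4/5
¬R = ¬2/5 = 3/5
¬¬R = ¬3/5 = 2/5
Q + P = 1/5 + 3/5 = 3/5
(Q + P) + Q = 3/5 + 1/5 = 3/5
¬¬R + ((Q + P) + Q) = 2/5 + 3/5 = 3/5
((¬R ⇒ (Q + R)) ⇒ P) + (¬¬R + ((Q + P) + Q)) = 4/5 + 3/5 = 4/5
R ⇒ Q = 2/5 ⇒ 1/5 = 4/5
¬Q = ¬1/5 = 4/5
P + ¬Q = 3/5 + 4/5 = 4/5
(R ⇒ Q) ⇒ (P + ¬Q) = 4/5 ⇒ 4/5 = 1
Q · R = 1/5 · 2/5 = 1/5
(Q · R) · Q = 1/5 · 1/5 = 1/5
P + Q = 3/5 + 1/5 = 3/5
¬(P + Q) = ¬3/5 = 2/5
((Q · R) · Q) + ¬(P + Q) = 1/5 + 2/5 = 2/5
((R ⇒ Q) ⇒ (P + ¬Q)) · (((Q · R) · Q) + ¬(P + Q)) = 1 · 2/5 = 2/5
(((¬R ⇒ (Q + R)) ⇒ P) + (¬¬R + ((Q + P) + Q))) + (((R ⇒ Q) ⇒ (P + ¬Q)) · (((Q · R) · Q) + ¬(P + Q))) = 4/5 + 2/5 = 4/5
¬P = ¬3/5 = 2/5
¬¬P = ¬2/5 = 3/5
¬¬¬P = ¬3/5 = 2/5
R · Q = 2/5 · 1/5 = 1/5
¬P = ¬3/5 = 2/5
P + ¬P = 3/5 + 2/5 = 3/5
(R · Q) ⇒ (P + ¬P) = 1/5 ⇒ 3/5 = 1
¬¬¬P · ((R · Q) ⇒ (P + ¬P)) = 2/5 · 1 = 2/5
¬Q = ¬1/5 = 4/5
R ⇒ R = 2/5 ⇒ 2/5 = 1
¬P = ¬3/5 = 2/5
(R ⇒ R) · ¬P = 1 · 2/5 = 2/5
R ⇒ Q = 2/5 ⇒ 1/5 = 4/5
(R ⇒ Q) ⇒ R = 4/5 ⇒ 2/5 = 3/5
((R ⇒ R) · ¬P) ⇒ ((R ⇒ Q) ⇒ R) = 2/5 ⇒ 3/5 = 1
¬Q · (((R ⇒ R) · ¬P) ⇒ ((R ⇒ Q) ⇒ R)) = 4/5 · 1 = 4/5
(¬¬¬P · ((R · Q) ⇒ (P + ¬P))) · (¬Q · (((R ⇒ R) · ¬P) ⇒ ((R ⇒ Q) ⇒ R))) = 2/5 · 4/5 = 2/5
((((¬R ⇒ (Q + R)) ⇒ P) + (¬¬R + ((Q + P) + Q))) + (((R ⇒ Q) ⇒ (P + ¬Q)) · (((Q · R) · Q) + ¬(P + Q)))) ⇒ ((¬¬¬P · ((R · Q) ⇒ (P + ¬P))) · (¬Q · (((R ⇒ R) · ¬P) ⇒ ((R ⇒ Q) ⇒ R)))) = 4/5 ⇒ 2/5 = 3/5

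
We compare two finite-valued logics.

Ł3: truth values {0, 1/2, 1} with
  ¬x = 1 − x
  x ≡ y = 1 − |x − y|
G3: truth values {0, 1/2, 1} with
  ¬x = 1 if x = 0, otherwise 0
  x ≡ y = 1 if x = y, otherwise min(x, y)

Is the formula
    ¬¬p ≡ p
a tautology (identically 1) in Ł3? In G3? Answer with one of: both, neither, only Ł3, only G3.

only Ł3

In Ł3: every assignment gives 1 — tautology.
In G3: at p = 1/2 the value is 1/2 — not a tautology.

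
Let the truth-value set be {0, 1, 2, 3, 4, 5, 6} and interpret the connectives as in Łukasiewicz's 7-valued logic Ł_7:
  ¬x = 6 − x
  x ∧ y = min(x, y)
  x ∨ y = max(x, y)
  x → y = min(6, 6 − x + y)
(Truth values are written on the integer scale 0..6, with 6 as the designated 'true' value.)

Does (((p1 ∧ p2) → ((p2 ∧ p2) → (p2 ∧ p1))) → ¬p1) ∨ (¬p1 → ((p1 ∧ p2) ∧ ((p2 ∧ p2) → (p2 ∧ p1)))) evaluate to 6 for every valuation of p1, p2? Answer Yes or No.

No

Counterexample: take p1 = 1, p2 = 0.
p1 ∧ p2 = 1 ∧ 0 = 0
p2 ∧ p2 = 0 ∧ 0 = 0
p2 ∧ p1 = 0 ∧ 1 = 0
(p2 ∧ p2) → (p2 ∧ p1) = 0 → 0 = 6
(p1 ∧ p2) → ((p2 ∧ p2) → (p2 ∧ p1)) = 0 → 6 = 6
¬p1 = ¬1 = 5
((p1 ∧ p2) → ((p2 ∧ p2) → (p2 ∧ p1))) → ¬p1 = 6 → 5 = 5
¬p1 = ¬1 = 5
p1 ∧ p2 = 1 ∧ 0 = 0
p2 ∧ p2 = 0 ∧ 0 = 0
p2 ∧ p1 = 0 ∧ 1 = 0
(p2 ∧ p2) → (p2 ∧ p1) = 0 → 0 = 6
(p1 ∧ p2) ∧ ((p2 ∧ p2) → (p2 ∧ p1)) = 0 ∧ 6 = 0
¬p1 → ((p1 ∧ p2) ∧ ((p2 ∧ p2) → (p2 ∧ p1))) = 5 → 0 = 1
(((p1 ∧ p2) → ((p2 ∧ p2) → (p2 ∧ p1))) → ¬p1) ∨ (¬p1 → ((p1 ∧ p2) ∧ ((p2 ∧ p2) → (p2 ∧ p1)))) = 5 ∨ 1 = 5
This gives 5 ≠ 6.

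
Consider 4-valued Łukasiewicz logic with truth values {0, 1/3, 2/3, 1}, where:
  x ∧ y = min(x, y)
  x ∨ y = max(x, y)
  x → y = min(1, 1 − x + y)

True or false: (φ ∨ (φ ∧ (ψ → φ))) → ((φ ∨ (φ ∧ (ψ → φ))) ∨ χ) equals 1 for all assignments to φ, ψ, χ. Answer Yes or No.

At φ = 1/3, ψ = 1, χ = 0, for instance:
ψ → φ = 1 → 1/3 = 1/3
φ ∧ (ψ → φ) = 1/3 ∧ 1/3 = 1/3
φ ∨ (φ ∧ (ψ → φ)) = 1/3 ∨ 1/3 = 1/3
(φ ∨ (φ ∧ (ψ → φ))) ∨ χ = 1/3 ∨ 0 = 1/3
(φ ∨ (φ ∧ (ψ → φ))) → ((φ ∨ (φ ∧ (ψ → φ))) ∨ χ) = 1/3 → 1/3 = 1
and checking the remaining 63 assignments likewise gives ≥ 1 in every case.

Yes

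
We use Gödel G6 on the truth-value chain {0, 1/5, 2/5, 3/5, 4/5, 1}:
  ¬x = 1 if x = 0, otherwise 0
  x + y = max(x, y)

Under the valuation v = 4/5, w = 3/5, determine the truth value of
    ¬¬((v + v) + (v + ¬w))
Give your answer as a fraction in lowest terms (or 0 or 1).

1

v + v = 4/5 + 4/5 = 4/5
¬w = ¬3/5 = 0
v + ¬w = 4/5 + 0 = 4/5
(v + v) + (v + ¬w) = 4/5 + 4/5 = 4/5
¬((v + v) + (v + ¬w)) = ¬4/5 = 0
¬¬((v + v) + (v + ¬w)) = ¬0 = 1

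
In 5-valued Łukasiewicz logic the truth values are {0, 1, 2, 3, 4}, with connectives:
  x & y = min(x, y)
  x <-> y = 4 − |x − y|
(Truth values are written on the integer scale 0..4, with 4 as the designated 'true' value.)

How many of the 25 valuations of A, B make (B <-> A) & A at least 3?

5

value 4: 1 assignment (counts)
value 3: 4 assignments (counts)
value 2: 7 assignments
value 1: 7 assignments
value 0: 6 assignments
So 5 of the 25 assignments meet the threshold.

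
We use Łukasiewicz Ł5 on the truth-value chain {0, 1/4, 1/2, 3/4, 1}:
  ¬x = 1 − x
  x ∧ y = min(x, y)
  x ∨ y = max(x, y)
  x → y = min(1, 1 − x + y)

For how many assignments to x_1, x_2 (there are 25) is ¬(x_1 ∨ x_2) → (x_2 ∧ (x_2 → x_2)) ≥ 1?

value 1: 18 assignments (counts)
value 3/4: 2 assignments
value 1/2: 3 assignments
value 1/4: 1 assignment
value 0: 1 assignment
So 18 of the 25 assignments meet the threshold.

18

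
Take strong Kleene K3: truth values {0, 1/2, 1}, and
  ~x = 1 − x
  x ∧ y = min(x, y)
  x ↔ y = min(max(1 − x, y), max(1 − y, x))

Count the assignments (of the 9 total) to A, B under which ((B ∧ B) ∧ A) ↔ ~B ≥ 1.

A = 0, B = 0 ↦ 0  <
A = 0, B = 1/2 ↦ 1/2  <
A = 0, B = 1 ↦ 1  ≥
A = 1/2, B = 0 ↦ 0  <
A = 1/2, B = 1/2 ↦ 1/2  <
A = 1/2, B = 1 ↦ 1/2  <
A = 1, B = 0 ↦ 0  <
A = 1, B = 1/2 ↦ 1/2  <
A = 1, B = 1 ↦ 0  <
So 1 of the 9 assignments meets the threshold.

1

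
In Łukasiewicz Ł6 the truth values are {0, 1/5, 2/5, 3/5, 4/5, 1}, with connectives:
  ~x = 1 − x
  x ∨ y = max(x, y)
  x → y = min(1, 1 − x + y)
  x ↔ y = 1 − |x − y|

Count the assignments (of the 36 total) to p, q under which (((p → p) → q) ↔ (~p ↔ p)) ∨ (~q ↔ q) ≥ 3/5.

value 1: 6 assignments (counts)
value 4/5: 16 assignments (counts)
value 3/5: 4 assignments (counts)
value 2/5: 6 assignments
value 1/5: 2 assignments
value 0: 2 assignments
So 26 of the 36 assignments meet the threshold.

26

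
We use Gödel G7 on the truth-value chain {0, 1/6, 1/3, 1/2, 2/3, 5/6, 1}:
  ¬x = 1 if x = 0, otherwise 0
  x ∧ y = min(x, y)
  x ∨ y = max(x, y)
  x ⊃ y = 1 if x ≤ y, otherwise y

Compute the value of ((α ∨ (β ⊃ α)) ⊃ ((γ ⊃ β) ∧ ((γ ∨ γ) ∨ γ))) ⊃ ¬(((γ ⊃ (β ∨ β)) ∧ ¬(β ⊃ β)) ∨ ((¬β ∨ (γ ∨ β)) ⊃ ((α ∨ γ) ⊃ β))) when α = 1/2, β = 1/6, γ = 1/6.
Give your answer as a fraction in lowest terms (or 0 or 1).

β ⊃ α = 1/6 ⊃ 1/2 = 1
α ∨ (β ⊃ α) = 1/2 ∨ 1 = 1
γ ⊃ β = 1/6 ⊃ 1/6 = 1
γ ∨ γ = 1/6 ∨ 1/6 = 1/6
(γ ∨ γ) ∨ γ = 1/6 ∨ 1/6 = 1/6
(γ ⊃ β) ∧ ((γ ∨ γ) ∨ γ) = 1 ∧ 1/6 = 1/6
(α ∨ (β ⊃ α)) ⊃ ((γ ⊃ β) ∧ ((γ ∨ γ) ∨ γ)) = 1 ⊃ 1/6 = 1/6
β ∨ β = 1/6 ∨ 1/6 = 1/6
γ ⊃ (β ∨ β) = 1/6 ⊃ 1/6 = 1
β ⊃ β = 1/6 ⊃ 1/6 = 1
¬(β ⊃ β) = ¬1 = 0
(γ ⊃ (β ∨ β)) ∧ ¬(β ⊃ β) = 1 ∧ 0 = 0
¬β = ¬1/6 = 0
γ ∨ β = 1/6 ∨ 1/6 = 1/6
¬β ∨ (γ ∨ β) = 0 ∨ 1/6 = 1/6
α ∨ γ = 1/2 ∨ 1/6 = 1/2
(α ∨ γ) ⊃ β = 1/2 ⊃ 1/6 = 1/6
(¬β ∨ (γ ∨ β)) ⊃ ((α ∨ γ) ⊃ β) = 1/6 ⊃ 1/6 = 1
((γ ⊃ (β ∨ β)) ∧ ¬(β ⊃ β)) ∨ ((¬β ∨ (γ ∨ β)) ⊃ ((α ∨ γ) ⊃ β)) = 0 ∨ 1 = 1
¬(((γ ⊃ (β ∨ β)) ∧ ¬(β ⊃ β)) ∨ ((¬β ∨ (γ ∨ β)) ⊃ ((α ∨ γ) ⊃ β))) = ¬1 = 0
((α ∨ (β ⊃ α)) ⊃ ((γ ⊃ β) ∧ ((γ ∨ γ) ∨ γ))) ⊃ ¬(((γ ⊃ (β ∨ β)) ∧ ¬(β ⊃ β)) ∨ ((¬β ∨ (γ ∨ β)) ⊃ ((α ∨ γ) ⊃ β))) = 1/6 ⊃ 0 = 0

0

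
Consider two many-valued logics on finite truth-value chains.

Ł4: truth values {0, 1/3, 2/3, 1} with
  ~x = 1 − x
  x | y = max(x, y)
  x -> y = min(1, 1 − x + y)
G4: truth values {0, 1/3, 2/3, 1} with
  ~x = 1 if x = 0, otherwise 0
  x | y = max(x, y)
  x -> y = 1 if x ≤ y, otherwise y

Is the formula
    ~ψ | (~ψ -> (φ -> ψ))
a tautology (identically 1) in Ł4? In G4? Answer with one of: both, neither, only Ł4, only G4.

In Ł4: at φ = 1, ψ = 1/3 the value is 2/3 — not a tautology.
In G4: every assignment gives 1 — tautology.

only G4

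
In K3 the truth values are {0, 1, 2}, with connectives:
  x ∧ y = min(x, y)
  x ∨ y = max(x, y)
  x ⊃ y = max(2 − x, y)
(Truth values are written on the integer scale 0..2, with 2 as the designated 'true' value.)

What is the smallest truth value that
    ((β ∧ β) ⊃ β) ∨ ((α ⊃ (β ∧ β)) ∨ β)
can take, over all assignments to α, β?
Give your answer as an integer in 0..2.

Take α = 1, β = 1:
β ∧ β = 1 ∧ 1 = 1
(β ∧ β) ⊃ β = 1 ⊃ 1 = 1
β ∧ β = 1 ∧ 1 = 1
α ⊃ (β ∧ β) = 1 ⊃ 1 = 1
(α ⊃ (β ∧ β)) ∨ β = 1 ∨ 1 = 1
((β ∧ β) ⊃ β) ∨ ((α ⊃ (β ∧ β)) ∨ β) = 1 ∨ 1 = 1
No assignment yields a value below 1, so this is the minimum.

1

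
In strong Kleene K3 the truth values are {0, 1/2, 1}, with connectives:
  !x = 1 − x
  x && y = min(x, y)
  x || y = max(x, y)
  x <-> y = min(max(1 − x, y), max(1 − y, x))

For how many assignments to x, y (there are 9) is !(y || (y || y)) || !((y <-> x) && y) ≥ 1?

4

x = 0, y = 0 ↦ 1  ≥
x = 0, y = 1/2 ↦ 1/2  <
x = 0, y = 1 ↦ 1  ≥
x = 1/2, y = 0 ↦ 1  ≥
x = 1/2, y = 1/2 ↦ 1/2  <
x = 1/2, y = 1 ↦ 1/2  <
x = 1, y = 0 ↦ 1  ≥
x = 1, y = 1/2 ↦ 1/2  <
x = 1, y = 1 ↦ 0  <
So 4 of the 9 assignments meet the threshold.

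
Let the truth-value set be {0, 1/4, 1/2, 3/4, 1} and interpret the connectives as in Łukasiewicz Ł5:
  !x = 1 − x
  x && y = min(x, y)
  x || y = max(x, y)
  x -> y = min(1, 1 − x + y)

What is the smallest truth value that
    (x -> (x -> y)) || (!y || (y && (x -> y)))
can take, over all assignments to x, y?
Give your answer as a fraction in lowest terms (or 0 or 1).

1/2

Take x = 1, y = 1/2:
x -> y = 1 -> 1/2 = 1/2
x -> (x -> y) = 1 -> 1/2 = 1/2
!y = !1/2 = 1/2
x -> y = 1 -> 1/2 = 1/2
y && (x -> y) = 1/2 && 1/2 = 1/2
!y || (y && (x -> y)) = 1/2 || 1/2 = 1/2
(x -> (x -> y)) || (!y || (y && (x -> y))) = 1/2 || 1/2 = 1/2
No assignment yields a value below 1/2, so this is the minimum.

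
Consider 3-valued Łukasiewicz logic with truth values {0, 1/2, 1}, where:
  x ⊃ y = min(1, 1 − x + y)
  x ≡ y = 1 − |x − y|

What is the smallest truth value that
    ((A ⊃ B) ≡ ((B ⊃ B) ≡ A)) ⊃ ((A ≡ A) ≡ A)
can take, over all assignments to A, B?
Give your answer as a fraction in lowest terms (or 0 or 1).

1/2

Take A = 1/2, B = 0:
A ⊃ B = 1/2 ⊃ 0 = 1/2
B ⊃ B = 0 ⊃ 0 = 1
(B ⊃ B) ≡ A = 1 ≡ 1/2 = 1/2
(A ⊃ B) ≡ ((B ⊃ B) ≡ A) = 1/2 ≡ 1/2 = 1
A ≡ A = 1/2 ≡ 1/2 = 1
(A ≡ A) ≡ A = 1 ≡ 1/2 = 1/2
((A ⊃ B) ≡ ((B ⊃ B) ≡ A)) ⊃ ((A ≡ A) ≡ A) = 1 ⊃ 1/2 = 1/2
No assignment yields a value below 1/2, so this is the minimum.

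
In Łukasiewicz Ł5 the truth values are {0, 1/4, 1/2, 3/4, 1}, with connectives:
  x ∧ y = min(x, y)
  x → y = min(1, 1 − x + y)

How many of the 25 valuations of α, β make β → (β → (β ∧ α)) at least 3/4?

21

value 1: 19 assignments (counts)
value 3/4: 2 assignments (counts)
value 1/2: 2 assignments
value 1/4: 1 assignment
value 0: 1 assignment
So 21 of the 25 assignments meet the threshold.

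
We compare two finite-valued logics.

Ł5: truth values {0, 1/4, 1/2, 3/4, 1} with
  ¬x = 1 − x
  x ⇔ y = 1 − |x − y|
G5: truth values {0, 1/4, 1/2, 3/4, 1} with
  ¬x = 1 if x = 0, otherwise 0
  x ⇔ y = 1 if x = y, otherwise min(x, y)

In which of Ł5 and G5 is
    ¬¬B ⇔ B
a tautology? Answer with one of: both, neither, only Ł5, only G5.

only Ł5

In Ł5: every assignment gives 1 — tautology.
In G5: at B = 1/4 the value is 1/4 — not a tautology.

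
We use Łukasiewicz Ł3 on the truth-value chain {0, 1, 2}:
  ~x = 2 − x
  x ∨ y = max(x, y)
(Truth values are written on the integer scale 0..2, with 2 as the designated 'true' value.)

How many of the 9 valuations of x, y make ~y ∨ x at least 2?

5

x = 0, y = 0 ↦ 2  ≥
x = 0, y = 1 ↦ 1  <
x = 0, y = 2 ↦ 0  <
x = 1, y = 0 ↦ 2  ≥
x = 1, y = 1 ↦ 1  <
x = 1, y = 2 ↦ 1  <
x = 2, y = 0 ↦ 2  ≥
x = 2, y = 1 ↦ 2  ≥
x = 2, y = 2 ↦ 2  ≥
So 5 of the 9 assignments meet the threshold.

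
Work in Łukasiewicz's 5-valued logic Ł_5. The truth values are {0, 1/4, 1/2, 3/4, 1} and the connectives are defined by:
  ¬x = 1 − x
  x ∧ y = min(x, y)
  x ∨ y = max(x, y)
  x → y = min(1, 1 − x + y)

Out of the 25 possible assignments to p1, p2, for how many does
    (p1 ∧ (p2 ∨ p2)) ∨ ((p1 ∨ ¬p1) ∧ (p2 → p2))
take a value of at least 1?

value 1: 10 assignments (counts)
value 3/4: 10 assignments
value 1/2: 5 assignments
So 10 of the 25 assignments meet the threshold.

10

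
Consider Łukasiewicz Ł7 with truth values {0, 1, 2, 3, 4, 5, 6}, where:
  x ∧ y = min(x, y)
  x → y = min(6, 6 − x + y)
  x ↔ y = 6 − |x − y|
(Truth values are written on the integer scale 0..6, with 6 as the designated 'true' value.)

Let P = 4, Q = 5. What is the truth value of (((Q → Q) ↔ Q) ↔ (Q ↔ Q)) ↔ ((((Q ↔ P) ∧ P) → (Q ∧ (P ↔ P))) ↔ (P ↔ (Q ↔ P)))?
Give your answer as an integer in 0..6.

6

Q → Q = 5 → 5 = 6
(Q → Q) ↔ Q = 6 ↔ 5 = 5
Q ↔ Q = 5 ↔ 5 = 6
((Q → Q) ↔ Q) ↔ (Q ↔ Q) = 5 ↔ 6 = 5
Q ↔ P = 5 ↔ 4 = 5
(Q ↔ P) ∧ P = 5 ∧ 4 = 4
P ↔ P = 4 ↔ 4 = 6
Q ∧ (P ↔ P) = 5 ∧ 6 = 5
((Q ↔ P) ∧ P) → (Q ∧ (P ↔ P)) = 4 → 5 = 6
Q ↔ P = 5 ↔ 4 = 5
P ↔ (Q ↔ P) = 4 ↔ 5 = 5
(((Q ↔ P) ∧ P) → (Q ∧ (P ↔ P))) ↔ (P ↔ (Q ↔ P)) = 6 ↔ 5 = 5
(((Q → Q) ↔ Q) ↔ (Q ↔ Q)) ↔ ((((Q ↔ P) ∧ P) → (Q ∧ (P ↔ P))) ↔ (P ↔ (Q ↔ P))) = 5 ↔ 5 = 6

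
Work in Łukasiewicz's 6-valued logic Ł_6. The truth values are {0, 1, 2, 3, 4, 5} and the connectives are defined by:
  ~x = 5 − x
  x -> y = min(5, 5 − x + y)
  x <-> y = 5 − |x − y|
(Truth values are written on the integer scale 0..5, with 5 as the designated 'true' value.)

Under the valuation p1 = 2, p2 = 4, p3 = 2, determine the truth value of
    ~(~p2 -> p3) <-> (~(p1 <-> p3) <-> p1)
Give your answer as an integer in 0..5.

~p2 = ~4 = 1
~p2 -> p3 = 1 -> 2 = 5
~(~p2 -> p3) = ~5 = 0
p1 <-> p3 = 2 <-> 2 = 5
~(p1 <-> p3) = ~5 = 0
~(p1 <-> p3) <-> p1 = 0 <-> 2 = 3
~(~p2 -> p3) <-> (~(p1 <-> p3) <-> p1) = 0 <-> 3 = 2

2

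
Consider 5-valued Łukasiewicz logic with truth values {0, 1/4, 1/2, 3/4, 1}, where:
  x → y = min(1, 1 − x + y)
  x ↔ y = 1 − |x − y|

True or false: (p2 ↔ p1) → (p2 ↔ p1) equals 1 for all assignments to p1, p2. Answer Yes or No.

At p1 = 1/4, p2 = 3/4, for instance:
p2 ↔ p1 = 3/4 ↔ 1/4 = 1/2
(p2 ↔ p1) → (p2 ↔ p1) = 1/2 → 1/2 = 1
and checking the remaining 24 assignments likewise gives ≥ 1 in every case.

Yes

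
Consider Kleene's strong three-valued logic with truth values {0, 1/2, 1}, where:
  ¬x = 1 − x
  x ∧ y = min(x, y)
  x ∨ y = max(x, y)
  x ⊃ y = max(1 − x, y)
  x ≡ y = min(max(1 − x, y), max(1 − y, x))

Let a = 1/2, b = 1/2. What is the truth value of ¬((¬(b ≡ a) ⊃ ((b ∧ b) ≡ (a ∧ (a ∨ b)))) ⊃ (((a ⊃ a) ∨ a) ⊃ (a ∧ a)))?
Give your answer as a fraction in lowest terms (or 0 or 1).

1/2

b ≡ a = 1/2 ≡ 1/2 = 1/2
¬(b ≡ a) = ¬1/2 = 1/2
b ∧ b = 1/2 ∧ 1/2 = 1/2
a ∨ b = 1/2 ∨ 1/2 = 1/2
a ∧ (a ∨ b) = 1/2 ∧ 1/2 = 1/2
(b ∧ b) ≡ (a ∧ (a ∨ b)) = 1/2 ≡ 1/2 = 1/2
¬(b ≡ a) ⊃ ((b ∧ b) ≡ (a ∧ (a ∨ b))) = 1/2 ⊃ 1/2 = 1/2
a ⊃ a = 1/2 ⊃ 1/2 = 1/2
(a ⊃ a) ∨ a = 1/2 ∨ 1/2 = 1/2
a ∧ a = 1/2 ∧ 1/2 = 1/2
((a ⊃ a) ∨ a) ⊃ (a ∧ a) = 1/2 ⊃ 1/2 = 1/2
(¬(b ≡ a) ⊃ ((b ∧ b) ≡ (a ∧ (a ∨ b)))) ⊃ (((a ⊃ a) ∨ a) ⊃ (a ∧ a)) = 1/2 ⊃ 1/2 = 1/2
¬((¬(b ≡ a) ⊃ ((b ∧ b) ≡ (a ∧ (a ∨ b)))) ⊃ (((a ⊃ a) ∨ a) ⊃ (a ∧ a))) = ¬1/2 = 1/2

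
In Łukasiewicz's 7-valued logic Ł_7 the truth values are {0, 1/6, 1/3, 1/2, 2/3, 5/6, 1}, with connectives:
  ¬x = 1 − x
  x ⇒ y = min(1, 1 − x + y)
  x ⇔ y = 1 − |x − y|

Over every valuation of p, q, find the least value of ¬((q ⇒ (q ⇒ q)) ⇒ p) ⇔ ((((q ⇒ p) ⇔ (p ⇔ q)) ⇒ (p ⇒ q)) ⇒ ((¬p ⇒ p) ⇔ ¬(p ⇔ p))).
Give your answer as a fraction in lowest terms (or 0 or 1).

Take p = 1/2, q = 0:
q ⇒ q = 0 ⇒ 0 = 1
q ⇒ (q ⇒ q) = 0 ⇒ 1 = 1
(q ⇒ (q ⇒ q)) ⇒ p = 1 ⇒ 1/2 = 1/2
¬((q ⇒ (q ⇒ q)) ⇒ p) = ¬1/2 = 1/2
q ⇒ p = 0 ⇒ 1/2 = 1
p ⇔ q = 1/2 ⇔ 0 = 1/2
(q ⇒ p) ⇔ (p ⇔ q) = 1 ⇔ 1/2 = 1/2
p ⇒ q = 1/2 ⇒ 0 = 1/2
((q ⇒ p) ⇔ (p ⇔ q)) ⇒ (p ⇒ q) = 1/2 ⇒ 1/2 = 1
¬p = ¬1/2 = 1/2
¬p ⇒ p = 1/2 ⇒ 1/2 = 1
p ⇔ p = 1/2 ⇔ 1/2 = 1
¬(p ⇔ p) = ¬1 = 0
(¬p ⇒ p) ⇔ ¬(p ⇔ p) = 1 ⇔ 0 = 0
(((q ⇒ p) ⇔ (p ⇔ q)) ⇒ (p ⇒ q)) ⇒ ((¬p ⇒ p) ⇔ ¬(p ⇔ p)) = 1 ⇒ 0 = 0
¬((q ⇒ (q ⇒ q)) ⇒ p) ⇔ ((((q ⇒ p) ⇔ (p ⇔ q)) ⇒ (p ⇒ q)) ⇒ ((¬p ⇒ p) ⇔ ¬(p ⇔ p))) = 1/2 ⇔ 0 = 1/2
No assignment yields a value below 1/2, so this is the minimum.

1/2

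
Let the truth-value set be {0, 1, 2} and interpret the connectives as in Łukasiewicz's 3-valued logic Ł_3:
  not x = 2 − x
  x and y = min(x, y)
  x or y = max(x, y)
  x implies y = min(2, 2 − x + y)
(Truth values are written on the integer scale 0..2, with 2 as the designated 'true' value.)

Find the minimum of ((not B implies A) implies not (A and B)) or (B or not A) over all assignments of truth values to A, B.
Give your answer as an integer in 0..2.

1

Take A = 1, B = 1:
not B = not 1 = 1
not B implies A = 1 implies 1 = 2
A and B = 1 and 1 = 1
not (A and B) = not 1 = 1
(not B implies A) implies not (A and B) = 2 implies 1 = 1
not A = not 1 = 1
B or not A = 1 or 1 = 1
((not B implies A) implies not (A and B)) or (B or not A) = 1 or 1 = 1
No assignment yields a value below 1, so this is the minimum.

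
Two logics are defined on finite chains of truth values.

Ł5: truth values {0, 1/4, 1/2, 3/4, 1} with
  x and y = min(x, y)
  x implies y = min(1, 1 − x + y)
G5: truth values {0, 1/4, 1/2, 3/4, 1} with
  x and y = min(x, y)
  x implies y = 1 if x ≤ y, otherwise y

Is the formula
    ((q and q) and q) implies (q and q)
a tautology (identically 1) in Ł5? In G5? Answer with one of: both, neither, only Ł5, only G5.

both

In Ł5: every assignment gives 1 — tautology.
In G5: every assignment gives 1 — tautology.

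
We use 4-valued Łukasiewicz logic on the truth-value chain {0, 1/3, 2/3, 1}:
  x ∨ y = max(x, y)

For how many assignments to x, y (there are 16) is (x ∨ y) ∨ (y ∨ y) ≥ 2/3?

x = 0, y = 0 ↦ 0  <
x = 0, y = 1/3 ↦ 1/3  <
x = 0, y = 2/3 ↦ 2/3  ≥
x = 0, y = 1 ↦ 1  ≥
x = 1/3, y = 0 ↦ 1/3  <
x = 1/3, y = 1/3 ↦ 1/3  <
x = 1/3, y = 2/3 ↦ 2/3  ≥
x = 1/3, y = 1 ↦ 1  ≥
x = 2/3, y = 0 ↦ 2/3  ≥
x = 2/3, y = 1/3 ↦ 2/3  ≥
x = 2/3, y = 2/3 ↦ 2/3  ≥
x = 2/3, y = 1 ↦ 1  ≥
x = 1, y = 0 ↦ 1  ≥
x = 1, y = 1/3 ↦ 1  ≥
x = 1, y = 2/3 ↦ 1  ≥
x = 1, y = 1 ↦ 1  ≥
So 12 of the 16 assignments meet the threshold.

12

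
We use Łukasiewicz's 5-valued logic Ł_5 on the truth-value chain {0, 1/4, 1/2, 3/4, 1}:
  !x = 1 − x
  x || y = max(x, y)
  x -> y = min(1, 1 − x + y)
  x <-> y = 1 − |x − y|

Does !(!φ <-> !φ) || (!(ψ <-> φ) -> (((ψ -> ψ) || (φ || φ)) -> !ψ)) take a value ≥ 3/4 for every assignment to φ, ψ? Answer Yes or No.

No

Counterexample: take φ = 0, ψ = 3/4.
!φ = !0 = 1
!φ = !0 = 1
!φ <-> !φ = 1 <-> 1 = 1
!(!φ <-> !φ) = !1 = 0
ψ <-> φ = 3/4 <-> 0 = 1/4
!(ψ <-> φ) = !1/4 = 3/4
ψ -> ψ = 3/4 -> 3/4 = 1
φ || φ = 0 || 0 = 0
(ψ -> ψ) || (φ || φ) = 1 || 0 = 1
!ψ = !3/4 = 1/4
((ψ -> ψ) || (φ || φ)) -> !ψ = 1 -> 1/4 = 1/4
!(ψ <-> φ) -> (((ψ -> ψ) || (φ || φ)) -> !ψ) = 3/4 -> 1/4 = 1/2
!(!φ <-> !φ) || (!(ψ <-> φ) -> (((ψ -> ψ) || (φ || φ)) -> !ψ)) = 0 || 1/2 = 1/2
This gives 1/2, which is below 3/4.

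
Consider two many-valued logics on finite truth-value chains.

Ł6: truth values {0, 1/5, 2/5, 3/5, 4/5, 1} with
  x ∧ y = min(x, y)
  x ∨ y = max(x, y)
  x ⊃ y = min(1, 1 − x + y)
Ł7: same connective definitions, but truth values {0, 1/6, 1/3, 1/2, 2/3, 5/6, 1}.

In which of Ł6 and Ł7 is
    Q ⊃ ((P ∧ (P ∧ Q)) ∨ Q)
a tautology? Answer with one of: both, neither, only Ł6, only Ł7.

In Ł6: every assignment gives 1 — tautology.
In Ł7: every assignment gives 1 — tautology.

both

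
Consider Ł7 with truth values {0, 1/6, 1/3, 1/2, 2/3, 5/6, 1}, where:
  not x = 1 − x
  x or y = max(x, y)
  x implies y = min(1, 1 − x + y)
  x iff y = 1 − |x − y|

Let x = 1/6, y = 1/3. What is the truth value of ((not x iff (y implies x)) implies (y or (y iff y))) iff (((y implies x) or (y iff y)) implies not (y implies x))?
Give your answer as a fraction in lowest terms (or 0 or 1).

1/6

not x = not 1/6 = 5/6
y implies x = 1/3 implies 1/6 = 5/6
not x iff (y implies x) = 5/6 iff 5/6 = 1
y iff y = 1/3 iff 1/3 = 1
y or (y iff y) = 1/3 or 1 = 1
(not x iff (y implies x)) implies (y or (y iff y)) = 1 implies 1 = 1
y implies x = 1/3 implies 1/6 = 5/6
y iff y = 1/3 iff 1/3 = 1
(y implies x) or (y iff y) = 5/6 or 1 = 1
y implies x = 1/3 implies 1/6 = 5/6
not (y implies x) = not 5/6 = 1/6
((y implies x) or (y iff y)) implies not (y implies x) = 1 implies 1/6 = 1/6
((not x iff (y implies x)) implies (y or (y iff y))) iff (((y implies x) or (y iff y)) implies not (y implies x)) = 1 iff 1/6 = 1/6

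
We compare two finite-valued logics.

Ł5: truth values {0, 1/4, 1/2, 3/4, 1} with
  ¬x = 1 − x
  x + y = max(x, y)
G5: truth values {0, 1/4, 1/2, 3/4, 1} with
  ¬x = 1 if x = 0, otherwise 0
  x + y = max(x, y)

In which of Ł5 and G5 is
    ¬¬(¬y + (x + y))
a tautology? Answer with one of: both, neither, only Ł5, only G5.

only G5

In Ł5: at x = 0, y = 1/4 the value is 3/4 — not a tautology.
In G5: every assignment gives 1 — tautology.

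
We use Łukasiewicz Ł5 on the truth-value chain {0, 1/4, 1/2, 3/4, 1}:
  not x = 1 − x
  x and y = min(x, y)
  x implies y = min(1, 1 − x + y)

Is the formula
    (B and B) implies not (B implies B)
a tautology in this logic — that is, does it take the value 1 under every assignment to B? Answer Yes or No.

Counterexample: take B = 1/4.
B and B = 1/4 and 1/4 = 1/4
B implies B = 1/4 implies 1/4 = 1
not (B implies B) = not 1 = 0
(B and B) implies not (B implies B) = 1/4 implies 0 = 3/4
This gives 3/4 ≠ 1.

No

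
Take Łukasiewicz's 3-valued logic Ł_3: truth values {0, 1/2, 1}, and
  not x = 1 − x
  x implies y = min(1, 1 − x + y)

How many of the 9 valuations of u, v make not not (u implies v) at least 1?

6

u = 0, v = 0 ↦ 1  ≥
u = 0, v = 1/2 ↦ 1  ≥
u = 0, v = 1 ↦ 1  ≥
u = 1/2, v = 0 ↦ 1/2  <
u = 1/2, v = 1/2 ↦ 1  ≥
u = 1/2, v = 1 ↦ 1  ≥
u = 1, v = 0 ↦ 0  <
u = 1, v = 1/2 ↦ 1/2  <
u = 1, v = 1 ↦ 1  ≥
So 6 of the 9 assignments meet the threshold.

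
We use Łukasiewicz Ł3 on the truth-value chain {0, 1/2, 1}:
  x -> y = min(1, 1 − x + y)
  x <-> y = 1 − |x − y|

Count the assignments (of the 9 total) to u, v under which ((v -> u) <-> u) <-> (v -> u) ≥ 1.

4

u = 0, v = 0 ↦ 0  <
u = 0, v = 1/2 ↦ 1  ≥
u = 0, v = 1 ↦ 0  <
u = 1/2, v = 0 ↦ 1/2  <
u = 1/2, v = 1/2 ↦ 1/2  <
u = 1/2, v = 1 ↦ 1/2  <
u = 1, v = 0 ↦ 1  ≥
u = 1, v = 1/2 ↦ 1  ≥
u = 1, v = 1 ↦ 1  ≥
So 4 of the 9 assignments meet the threshold.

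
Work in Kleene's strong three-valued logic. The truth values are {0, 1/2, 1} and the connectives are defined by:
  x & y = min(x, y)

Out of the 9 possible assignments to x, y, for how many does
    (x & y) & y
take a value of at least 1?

1

x = 0, y = 0 ↦ 0  <
x = 0, y = 1/2 ↦ 0  <
x = 0, y = 1 ↦ 0  <
x = 1/2, y = 0 ↦ 0  <
x = 1/2, y = 1/2 ↦ 1/2  <
x = 1/2, y = 1 ↦ 1/2  <
x = 1, y = 0 ↦ 0  <
x = 1, y = 1/2 ↦ 1/2  <
x = 1, y = 1 ↦ 1  ≥
So 1 of the 9 assignments meets the threshold.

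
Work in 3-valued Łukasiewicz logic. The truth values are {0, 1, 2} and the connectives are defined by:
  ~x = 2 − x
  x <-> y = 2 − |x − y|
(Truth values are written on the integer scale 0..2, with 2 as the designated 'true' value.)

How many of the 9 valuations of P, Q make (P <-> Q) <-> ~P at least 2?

P = 0, Q = 0 ↦ 2  ≥
P = 0, Q = 1 ↦ 1  <
P = 0, Q = 2 ↦ 0  <
P = 1, Q = 0 ↦ 2  ≥
P = 1, Q = 1 ↦ 1  <
P = 1, Q = 2 ↦ 2  ≥
P = 2, Q = 0 ↦ 2  ≥
P = 2, Q = 1 ↦ 1  <
P = 2, Q = 2 ↦ 0  <
So 4 of the 9 assignments meet the threshold.

4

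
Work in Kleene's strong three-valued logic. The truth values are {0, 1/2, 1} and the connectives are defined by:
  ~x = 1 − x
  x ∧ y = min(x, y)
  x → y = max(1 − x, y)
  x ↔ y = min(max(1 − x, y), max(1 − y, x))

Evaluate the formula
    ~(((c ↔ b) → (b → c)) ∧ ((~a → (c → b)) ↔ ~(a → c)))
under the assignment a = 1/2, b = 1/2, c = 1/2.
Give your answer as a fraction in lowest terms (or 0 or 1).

1/2

c ↔ b = 1/2 ↔ 1/2 = 1/2
b → c = 1/2 → 1/2 = 1/2
(c ↔ b) → (b → c) = 1/2 → 1/2 = 1/2
~a = ~1/2 = 1/2
c → b = 1/2 → 1/2 = 1/2
~a → (c → b) = 1/2 → 1/2 = 1/2
a → c = 1/2 → 1/2 = 1/2
~(a → c) = ~1/2 = 1/2
(~a → (c → b)) ↔ ~(a → c) = 1/2 ↔ 1/2 = 1/2
((c ↔ b) → (b → c)) ∧ ((~a → (c → b)) ↔ ~(a → c)) = 1/2 ∧ 1/2 = 1/2
~(((c ↔ b) → (b → c)) ∧ ((~a → (c → b)) ↔ ~(a → c))) = ~1/2 = 1/2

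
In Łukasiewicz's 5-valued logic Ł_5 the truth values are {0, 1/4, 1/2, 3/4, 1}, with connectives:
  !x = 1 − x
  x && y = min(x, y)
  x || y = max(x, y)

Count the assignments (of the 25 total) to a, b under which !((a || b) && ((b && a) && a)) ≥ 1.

value 1: 9 assignments (counts)
value 3/4: 7 assignments
value 1/2: 5 assignments
value 1/4: 3 assignments
value 0: 1 assignment
So 9 of the 25 assignments meet the threshold.

9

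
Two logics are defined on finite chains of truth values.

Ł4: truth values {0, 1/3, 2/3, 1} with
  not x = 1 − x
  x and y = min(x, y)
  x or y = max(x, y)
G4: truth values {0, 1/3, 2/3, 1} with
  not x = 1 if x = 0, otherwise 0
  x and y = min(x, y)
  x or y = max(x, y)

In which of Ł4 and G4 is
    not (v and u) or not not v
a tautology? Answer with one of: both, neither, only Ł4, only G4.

only G4

In Ł4: at u = 1/3, v = 1/3 the value is 2/3 — not a tautology.
In G4: every assignment gives 1 — tautology.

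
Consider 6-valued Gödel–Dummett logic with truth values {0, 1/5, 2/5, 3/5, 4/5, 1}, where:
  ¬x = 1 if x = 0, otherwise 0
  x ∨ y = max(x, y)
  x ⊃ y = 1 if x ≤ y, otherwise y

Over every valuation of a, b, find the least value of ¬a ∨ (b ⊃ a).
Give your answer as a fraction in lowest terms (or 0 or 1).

1/5

Take a = 1/5, b = 2/5:
¬a = ¬1/5 = 0
b ⊃ a = 2/5 ⊃ 1/5 = 1/5
¬a ∨ (b ⊃ a) = 0 ∨ 1/5 = 1/5
No assignment yields a value below 1/5, so this is the minimum.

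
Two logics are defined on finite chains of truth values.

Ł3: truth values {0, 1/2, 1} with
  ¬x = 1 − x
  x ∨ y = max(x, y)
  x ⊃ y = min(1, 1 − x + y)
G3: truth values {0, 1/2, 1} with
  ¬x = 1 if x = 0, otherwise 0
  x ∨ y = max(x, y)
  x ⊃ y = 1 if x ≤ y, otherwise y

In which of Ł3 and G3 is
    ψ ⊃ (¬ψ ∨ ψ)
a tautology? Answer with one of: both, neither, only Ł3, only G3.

both

In Ł3: every assignment gives 1 — tautology.
In G3: every assignment gives 1 — tautology.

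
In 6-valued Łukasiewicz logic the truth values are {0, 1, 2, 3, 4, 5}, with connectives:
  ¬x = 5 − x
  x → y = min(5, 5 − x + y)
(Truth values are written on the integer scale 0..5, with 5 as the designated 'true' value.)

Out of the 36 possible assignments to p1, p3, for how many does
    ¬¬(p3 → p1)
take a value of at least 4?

26

value 5: 21 assignments (counts)
value 4: 5 assignments (counts)
value 3: 4 assignments
value 2: 3 assignments
value 1: 2 assignments
value 0: 1 assignment
So 26 of the 36 assignments meet the threshold.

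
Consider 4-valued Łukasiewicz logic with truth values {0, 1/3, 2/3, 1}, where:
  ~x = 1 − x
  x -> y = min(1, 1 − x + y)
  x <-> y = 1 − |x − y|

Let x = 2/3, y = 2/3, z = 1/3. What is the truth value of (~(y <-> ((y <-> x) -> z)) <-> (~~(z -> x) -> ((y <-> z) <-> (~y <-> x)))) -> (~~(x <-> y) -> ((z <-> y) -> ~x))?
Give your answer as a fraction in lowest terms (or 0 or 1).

y <-> x = 2/3 <-> 2/3 = 1
(y <-> x) -> z = 1 -> 1/3 = 1/3
y <-> ((y <-> x) -> z) = 2/3 <-> 1/3 = 2/3
~(y <-> ((y <-> x) -> z)) = ~2/3 = 1/3
z -> x = 1/3 -> 2/3 = 1
~(z -> x) = ~1 = 0
~~(z -> x) = ~0 = 1
y <-> z = 2/3 <-> 1/3 = 2/3
~y = ~2/3 = 1/3
~y <-> x = 1/3 <-> 2/3 = 2/3
(y <-> z) <-> (~y <-> x) = 2/3 <-> 2/3 = 1
~~(z -> x) -> ((y <-> z) <-> (~y <-> x)) = 1 -> 1 = 1
~(y <-> ((y <-> x) -> z)) <-> (~~(z -> x) -> ((y <-> z) <-> (~y <-> x))) = 1/3 <-> 1 = 1/3
x <-> y = 2/3 <-> 2/3 = 1
~(x <-> y) = ~1 = 0
~~(x <-> y) = ~0 = 1
z <-> y = 1/3 <-> 2/3 = 2/3
~x = ~2/3 = 1/3
(z <-> y) -> ~x = 2/3 -> 1/3 = 2/3
~~(x <-> y) -> ((z <-> y) -> ~x) = 1 -> 2/3 = 2/3
(~(y <-> ((y <-> x) -> z)) <-> (~~(z -> x) -> ((y <-> z) <-> (~y <-> x)))) -> (~~(x <-> y) -> ((z <-> y) -> ~x)) = 1/3 -> 2/3 = 1

1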